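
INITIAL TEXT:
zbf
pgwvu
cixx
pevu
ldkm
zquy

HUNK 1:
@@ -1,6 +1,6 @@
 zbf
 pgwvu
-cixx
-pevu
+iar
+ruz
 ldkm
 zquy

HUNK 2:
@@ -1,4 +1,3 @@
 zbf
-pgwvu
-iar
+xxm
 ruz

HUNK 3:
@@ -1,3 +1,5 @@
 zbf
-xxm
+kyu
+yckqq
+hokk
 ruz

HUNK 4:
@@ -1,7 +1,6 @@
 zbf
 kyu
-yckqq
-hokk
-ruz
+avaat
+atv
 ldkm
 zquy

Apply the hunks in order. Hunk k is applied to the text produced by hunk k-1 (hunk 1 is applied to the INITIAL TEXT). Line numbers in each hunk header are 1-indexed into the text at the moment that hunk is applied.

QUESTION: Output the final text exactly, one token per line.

Hunk 1: at line 1 remove [cixx,pevu] add [iar,ruz] -> 6 lines: zbf pgwvu iar ruz ldkm zquy
Hunk 2: at line 1 remove [pgwvu,iar] add [xxm] -> 5 lines: zbf xxm ruz ldkm zquy
Hunk 3: at line 1 remove [xxm] add [kyu,yckqq,hokk] -> 7 lines: zbf kyu yckqq hokk ruz ldkm zquy
Hunk 4: at line 1 remove [yckqq,hokk,ruz] add [avaat,atv] -> 6 lines: zbf kyu avaat atv ldkm zquy

Answer: zbf
kyu
avaat
atv
ldkm
zquy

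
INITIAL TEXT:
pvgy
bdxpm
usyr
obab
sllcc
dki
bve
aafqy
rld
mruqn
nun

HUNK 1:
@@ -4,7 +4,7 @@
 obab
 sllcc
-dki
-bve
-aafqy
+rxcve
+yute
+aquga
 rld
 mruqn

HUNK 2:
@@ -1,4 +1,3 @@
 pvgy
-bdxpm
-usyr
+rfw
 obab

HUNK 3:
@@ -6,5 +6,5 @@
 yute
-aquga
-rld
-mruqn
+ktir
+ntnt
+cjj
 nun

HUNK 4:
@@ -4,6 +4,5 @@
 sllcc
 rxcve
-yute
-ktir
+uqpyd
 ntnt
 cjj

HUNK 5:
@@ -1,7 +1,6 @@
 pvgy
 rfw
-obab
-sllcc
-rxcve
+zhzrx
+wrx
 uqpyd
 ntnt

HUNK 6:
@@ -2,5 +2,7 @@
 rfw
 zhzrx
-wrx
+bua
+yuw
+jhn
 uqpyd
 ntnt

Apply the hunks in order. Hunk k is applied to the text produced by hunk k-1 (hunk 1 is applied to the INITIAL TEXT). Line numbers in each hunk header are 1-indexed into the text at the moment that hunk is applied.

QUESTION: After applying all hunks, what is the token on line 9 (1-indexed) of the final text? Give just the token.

Answer: cjj

Derivation:
Hunk 1: at line 4 remove [dki,bve,aafqy] add [rxcve,yute,aquga] -> 11 lines: pvgy bdxpm usyr obab sllcc rxcve yute aquga rld mruqn nun
Hunk 2: at line 1 remove [bdxpm,usyr] add [rfw] -> 10 lines: pvgy rfw obab sllcc rxcve yute aquga rld mruqn nun
Hunk 3: at line 6 remove [aquga,rld,mruqn] add [ktir,ntnt,cjj] -> 10 lines: pvgy rfw obab sllcc rxcve yute ktir ntnt cjj nun
Hunk 4: at line 4 remove [yute,ktir] add [uqpyd] -> 9 lines: pvgy rfw obab sllcc rxcve uqpyd ntnt cjj nun
Hunk 5: at line 1 remove [obab,sllcc,rxcve] add [zhzrx,wrx] -> 8 lines: pvgy rfw zhzrx wrx uqpyd ntnt cjj nun
Hunk 6: at line 2 remove [wrx] add [bua,yuw,jhn] -> 10 lines: pvgy rfw zhzrx bua yuw jhn uqpyd ntnt cjj nun
Final line 9: cjj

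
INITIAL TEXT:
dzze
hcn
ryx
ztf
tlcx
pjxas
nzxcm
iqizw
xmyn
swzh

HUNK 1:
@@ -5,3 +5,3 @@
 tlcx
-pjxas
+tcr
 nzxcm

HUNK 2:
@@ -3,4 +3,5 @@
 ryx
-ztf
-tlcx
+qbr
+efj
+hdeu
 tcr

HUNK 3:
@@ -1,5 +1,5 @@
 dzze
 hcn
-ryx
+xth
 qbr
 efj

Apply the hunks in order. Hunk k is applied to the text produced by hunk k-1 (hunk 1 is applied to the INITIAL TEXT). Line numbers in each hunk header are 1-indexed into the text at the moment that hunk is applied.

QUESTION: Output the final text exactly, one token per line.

Hunk 1: at line 5 remove [pjxas] add [tcr] -> 10 lines: dzze hcn ryx ztf tlcx tcr nzxcm iqizw xmyn swzh
Hunk 2: at line 3 remove [ztf,tlcx] add [qbr,efj,hdeu] -> 11 lines: dzze hcn ryx qbr efj hdeu tcr nzxcm iqizw xmyn swzh
Hunk 3: at line 1 remove [ryx] add [xth] -> 11 lines: dzze hcn xth qbr efj hdeu tcr nzxcm iqizw xmyn swzh

Answer: dzze
hcn
xth
qbr
efj
hdeu
tcr
nzxcm
iqizw
xmyn
swzh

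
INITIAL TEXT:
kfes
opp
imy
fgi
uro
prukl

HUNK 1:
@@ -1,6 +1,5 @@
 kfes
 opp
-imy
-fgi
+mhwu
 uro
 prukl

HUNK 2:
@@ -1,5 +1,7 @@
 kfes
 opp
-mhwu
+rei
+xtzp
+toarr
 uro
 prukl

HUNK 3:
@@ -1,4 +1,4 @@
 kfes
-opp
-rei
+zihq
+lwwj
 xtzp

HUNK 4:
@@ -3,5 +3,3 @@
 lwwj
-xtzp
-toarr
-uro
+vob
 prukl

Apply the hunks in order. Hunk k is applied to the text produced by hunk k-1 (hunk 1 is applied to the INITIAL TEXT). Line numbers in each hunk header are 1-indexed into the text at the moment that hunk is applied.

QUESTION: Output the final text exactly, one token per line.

Answer: kfes
zihq
lwwj
vob
prukl

Derivation:
Hunk 1: at line 1 remove [imy,fgi] add [mhwu] -> 5 lines: kfes opp mhwu uro prukl
Hunk 2: at line 1 remove [mhwu] add [rei,xtzp,toarr] -> 7 lines: kfes opp rei xtzp toarr uro prukl
Hunk 3: at line 1 remove [opp,rei] add [zihq,lwwj] -> 7 lines: kfes zihq lwwj xtzp toarr uro prukl
Hunk 4: at line 3 remove [xtzp,toarr,uro] add [vob] -> 5 lines: kfes zihq lwwj vob prukl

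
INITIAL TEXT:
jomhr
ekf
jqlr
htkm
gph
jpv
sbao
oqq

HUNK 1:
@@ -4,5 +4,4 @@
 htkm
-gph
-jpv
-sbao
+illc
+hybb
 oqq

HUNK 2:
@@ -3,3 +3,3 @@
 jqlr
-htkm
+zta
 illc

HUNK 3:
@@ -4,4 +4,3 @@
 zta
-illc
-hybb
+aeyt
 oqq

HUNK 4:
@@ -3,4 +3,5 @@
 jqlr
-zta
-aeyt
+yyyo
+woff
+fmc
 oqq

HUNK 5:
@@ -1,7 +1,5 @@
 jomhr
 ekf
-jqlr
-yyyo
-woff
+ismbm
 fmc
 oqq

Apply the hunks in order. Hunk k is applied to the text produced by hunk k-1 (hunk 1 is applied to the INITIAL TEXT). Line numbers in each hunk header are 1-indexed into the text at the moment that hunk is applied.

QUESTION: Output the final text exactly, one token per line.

Answer: jomhr
ekf
ismbm
fmc
oqq

Derivation:
Hunk 1: at line 4 remove [gph,jpv,sbao] add [illc,hybb] -> 7 lines: jomhr ekf jqlr htkm illc hybb oqq
Hunk 2: at line 3 remove [htkm] add [zta] -> 7 lines: jomhr ekf jqlr zta illc hybb oqq
Hunk 3: at line 4 remove [illc,hybb] add [aeyt] -> 6 lines: jomhr ekf jqlr zta aeyt oqq
Hunk 4: at line 3 remove [zta,aeyt] add [yyyo,woff,fmc] -> 7 lines: jomhr ekf jqlr yyyo woff fmc oqq
Hunk 5: at line 1 remove [jqlr,yyyo,woff] add [ismbm] -> 5 lines: jomhr ekf ismbm fmc oqq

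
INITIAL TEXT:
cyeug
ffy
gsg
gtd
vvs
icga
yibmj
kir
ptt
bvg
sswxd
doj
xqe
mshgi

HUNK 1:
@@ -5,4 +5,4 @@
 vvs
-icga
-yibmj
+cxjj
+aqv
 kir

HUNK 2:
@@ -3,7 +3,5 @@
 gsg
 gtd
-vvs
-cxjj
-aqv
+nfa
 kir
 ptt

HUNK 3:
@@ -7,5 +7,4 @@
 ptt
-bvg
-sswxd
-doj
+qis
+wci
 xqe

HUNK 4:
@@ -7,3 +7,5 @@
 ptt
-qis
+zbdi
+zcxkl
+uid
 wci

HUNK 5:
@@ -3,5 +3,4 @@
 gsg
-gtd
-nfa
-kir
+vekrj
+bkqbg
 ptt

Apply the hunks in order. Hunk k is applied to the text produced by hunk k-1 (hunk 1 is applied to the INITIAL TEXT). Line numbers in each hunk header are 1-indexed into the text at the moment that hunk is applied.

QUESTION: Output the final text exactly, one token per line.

Answer: cyeug
ffy
gsg
vekrj
bkqbg
ptt
zbdi
zcxkl
uid
wci
xqe
mshgi

Derivation:
Hunk 1: at line 5 remove [icga,yibmj] add [cxjj,aqv] -> 14 lines: cyeug ffy gsg gtd vvs cxjj aqv kir ptt bvg sswxd doj xqe mshgi
Hunk 2: at line 3 remove [vvs,cxjj,aqv] add [nfa] -> 12 lines: cyeug ffy gsg gtd nfa kir ptt bvg sswxd doj xqe mshgi
Hunk 3: at line 7 remove [bvg,sswxd,doj] add [qis,wci] -> 11 lines: cyeug ffy gsg gtd nfa kir ptt qis wci xqe mshgi
Hunk 4: at line 7 remove [qis] add [zbdi,zcxkl,uid] -> 13 lines: cyeug ffy gsg gtd nfa kir ptt zbdi zcxkl uid wci xqe mshgi
Hunk 5: at line 3 remove [gtd,nfa,kir] add [vekrj,bkqbg] -> 12 lines: cyeug ffy gsg vekrj bkqbg ptt zbdi zcxkl uid wci xqe mshgi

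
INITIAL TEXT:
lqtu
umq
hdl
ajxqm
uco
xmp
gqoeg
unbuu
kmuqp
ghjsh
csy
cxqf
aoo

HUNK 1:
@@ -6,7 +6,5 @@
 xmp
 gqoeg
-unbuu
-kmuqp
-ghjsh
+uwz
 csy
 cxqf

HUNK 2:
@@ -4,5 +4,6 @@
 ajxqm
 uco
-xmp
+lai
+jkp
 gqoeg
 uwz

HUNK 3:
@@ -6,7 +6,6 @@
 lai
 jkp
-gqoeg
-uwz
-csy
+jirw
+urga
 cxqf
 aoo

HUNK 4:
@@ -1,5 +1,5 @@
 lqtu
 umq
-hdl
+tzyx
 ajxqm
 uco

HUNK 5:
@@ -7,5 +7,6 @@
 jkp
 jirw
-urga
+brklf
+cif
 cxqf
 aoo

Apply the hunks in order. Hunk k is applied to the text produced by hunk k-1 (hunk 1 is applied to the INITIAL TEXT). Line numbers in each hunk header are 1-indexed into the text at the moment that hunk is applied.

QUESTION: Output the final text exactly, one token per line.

Hunk 1: at line 6 remove [unbuu,kmuqp,ghjsh] add [uwz] -> 11 lines: lqtu umq hdl ajxqm uco xmp gqoeg uwz csy cxqf aoo
Hunk 2: at line 4 remove [xmp] add [lai,jkp] -> 12 lines: lqtu umq hdl ajxqm uco lai jkp gqoeg uwz csy cxqf aoo
Hunk 3: at line 6 remove [gqoeg,uwz,csy] add [jirw,urga] -> 11 lines: lqtu umq hdl ajxqm uco lai jkp jirw urga cxqf aoo
Hunk 4: at line 1 remove [hdl] add [tzyx] -> 11 lines: lqtu umq tzyx ajxqm uco lai jkp jirw urga cxqf aoo
Hunk 5: at line 7 remove [urga] add [brklf,cif] -> 12 lines: lqtu umq tzyx ajxqm uco lai jkp jirw brklf cif cxqf aoo

Answer: lqtu
umq
tzyx
ajxqm
uco
lai
jkp
jirw
brklf
cif
cxqf
aoo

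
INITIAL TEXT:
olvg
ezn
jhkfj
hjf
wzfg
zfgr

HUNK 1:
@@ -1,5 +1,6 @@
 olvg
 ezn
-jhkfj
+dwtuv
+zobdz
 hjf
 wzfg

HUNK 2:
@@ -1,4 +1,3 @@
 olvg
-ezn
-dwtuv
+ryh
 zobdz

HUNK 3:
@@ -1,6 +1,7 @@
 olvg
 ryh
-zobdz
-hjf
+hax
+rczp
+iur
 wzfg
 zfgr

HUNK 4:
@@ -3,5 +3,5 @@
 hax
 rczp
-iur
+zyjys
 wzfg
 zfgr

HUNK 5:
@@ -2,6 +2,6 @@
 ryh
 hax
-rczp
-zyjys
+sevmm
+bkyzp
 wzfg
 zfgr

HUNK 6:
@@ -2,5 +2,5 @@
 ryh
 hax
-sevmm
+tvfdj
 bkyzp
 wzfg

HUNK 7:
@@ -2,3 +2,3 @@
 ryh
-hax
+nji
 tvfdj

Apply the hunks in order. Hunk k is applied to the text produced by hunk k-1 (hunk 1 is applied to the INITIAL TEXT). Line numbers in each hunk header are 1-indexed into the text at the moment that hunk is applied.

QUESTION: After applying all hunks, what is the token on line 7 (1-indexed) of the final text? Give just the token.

Answer: zfgr

Derivation:
Hunk 1: at line 1 remove [jhkfj] add [dwtuv,zobdz] -> 7 lines: olvg ezn dwtuv zobdz hjf wzfg zfgr
Hunk 2: at line 1 remove [ezn,dwtuv] add [ryh] -> 6 lines: olvg ryh zobdz hjf wzfg zfgr
Hunk 3: at line 1 remove [zobdz,hjf] add [hax,rczp,iur] -> 7 lines: olvg ryh hax rczp iur wzfg zfgr
Hunk 4: at line 3 remove [iur] add [zyjys] -> 7 lines: olvg ryh hax rczp zyjys wzfg zfgr
Hunk 5: at line 2 remove [rczp,zyjys] add [sevmm,bkyzp] -> 7 lines: olvg ryh hax sevmm bkyzp wzfg zfgr
Hunk 6: at line 2 remove [sevmm] add [tvfdj] -> 7 lines: olvg ryh hax tvfdj bkyzp wzfg zfgr
Hunk 7: at line 2 remove [hax] add [nji] -> 7 lines: olvg ryh nji tvfdj bkyzp wzfg zfgr
Final line 7: zfgr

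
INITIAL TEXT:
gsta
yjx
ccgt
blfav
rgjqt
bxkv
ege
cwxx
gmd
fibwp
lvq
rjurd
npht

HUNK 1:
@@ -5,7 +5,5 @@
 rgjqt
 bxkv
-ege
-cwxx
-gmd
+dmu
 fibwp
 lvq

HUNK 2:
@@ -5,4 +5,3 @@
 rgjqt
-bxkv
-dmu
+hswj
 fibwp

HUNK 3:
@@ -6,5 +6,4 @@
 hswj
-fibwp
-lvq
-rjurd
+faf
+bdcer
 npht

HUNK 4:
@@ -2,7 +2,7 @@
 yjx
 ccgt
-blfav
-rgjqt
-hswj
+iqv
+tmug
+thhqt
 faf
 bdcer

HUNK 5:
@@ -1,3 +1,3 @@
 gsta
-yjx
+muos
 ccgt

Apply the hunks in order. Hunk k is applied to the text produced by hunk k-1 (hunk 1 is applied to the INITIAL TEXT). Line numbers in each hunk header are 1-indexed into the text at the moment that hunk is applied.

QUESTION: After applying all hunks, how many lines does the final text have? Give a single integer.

Hunk 1: at line 5 remove [ege,cwxx,gmd] add [dmu] -> 11 lines: gsta yjx ccgt blfav rgjqt bxkv dmu fibwp lvq rjurd npht
Hunk 2: at line 5 remove [bxkv,dmu] add [hswj] -> 10 lines: gsta yjx ccgt blfav rgjqt hswj fibwp lvq rjurd npht
Hunk 3: at line 6 remove [fibwp,lvq,rjurd] add [faf,bdcer] -> 9 lines: gsta yjx ccgt blfav rgjqt hswj faf bdcer npht
Hunk 4: at line 2 remove [blfav,rgjqt,hswj] add [iqv,tmug,thhqt] -> 9 lines: gsta yjx ccgt iqv tmug thhqt faf bdcer npht
Hunk 5: at line 1 remove [yjx] add [muos] -> 9 lines: gsta muos ccgt iqv tmug thhqt faf bdcer npht
Final line count: 9

Answer: 9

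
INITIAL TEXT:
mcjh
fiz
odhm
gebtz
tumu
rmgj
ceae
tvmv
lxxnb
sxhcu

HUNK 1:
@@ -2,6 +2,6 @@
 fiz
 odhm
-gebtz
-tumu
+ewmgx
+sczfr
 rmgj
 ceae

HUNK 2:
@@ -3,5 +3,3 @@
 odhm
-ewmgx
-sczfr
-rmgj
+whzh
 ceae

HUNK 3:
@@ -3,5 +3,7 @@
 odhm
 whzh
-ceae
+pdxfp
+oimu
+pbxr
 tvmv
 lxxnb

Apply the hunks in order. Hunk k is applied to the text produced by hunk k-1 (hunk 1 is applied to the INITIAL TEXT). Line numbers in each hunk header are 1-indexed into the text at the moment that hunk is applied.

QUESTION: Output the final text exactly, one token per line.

Hunk 1: at line 2 remove [gebtz,tumu] add [ewmgx,sczfr] -> 10 lines: mcjh fiz odhm ewmgx sczfr rmgj ceae tvmv lxxnb sxhcu
Hunk 2: at line 3 remove [ewmgx,sczfr,rmgj] add [whzh] -> 8 lines: mcjh fiz odhm whzh ceae tvmv lxxnb sxhcu
Hunk 3: at line 3 remove [ceae] add [pdxfp,oimu,pbxr] -> 10 lines: mcjh fiz odhm whzh pdxfp oimu pbxr tvmv lxxnb sxhcu

Answer: mcjh
fiz
odhm
whzh
pdxfp
oimu
pbxr
tvmv
lxxnb
sxhcu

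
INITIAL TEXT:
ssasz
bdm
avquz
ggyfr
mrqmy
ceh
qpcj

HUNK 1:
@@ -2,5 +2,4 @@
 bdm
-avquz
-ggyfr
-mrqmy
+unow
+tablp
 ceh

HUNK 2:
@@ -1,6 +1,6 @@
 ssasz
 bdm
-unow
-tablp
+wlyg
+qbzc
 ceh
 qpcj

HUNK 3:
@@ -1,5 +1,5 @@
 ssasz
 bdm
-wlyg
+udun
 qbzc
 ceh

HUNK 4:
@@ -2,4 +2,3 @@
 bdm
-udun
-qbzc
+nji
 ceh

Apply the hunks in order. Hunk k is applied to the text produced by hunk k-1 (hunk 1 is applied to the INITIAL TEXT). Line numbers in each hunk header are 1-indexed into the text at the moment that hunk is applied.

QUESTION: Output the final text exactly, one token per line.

Hunk 1: at line 2 remove [avquz,ggyfr,mrqmy] add [unow,tablp] -> 6 lines: ssasz bdm unow tablp ceh qpcj
Hunk 2: at line 1 remove [unow,tablp] add [wlyg,qbzc] -> 6 lines: ssasz bdm wlyg qbzc ceh qpcj
Hunk 3: at line 1 remove [wlyg] add [udun] -> 6 lines: ssasz bdm udun qbzc ceh qpcj
Hunk 4: at line 2 remove [udun,qbzc] add [nji] -> 5 lines: ssasz bdm nji ceh qpcj

Answer: ssasz
bdm
nji
ceh
qpcj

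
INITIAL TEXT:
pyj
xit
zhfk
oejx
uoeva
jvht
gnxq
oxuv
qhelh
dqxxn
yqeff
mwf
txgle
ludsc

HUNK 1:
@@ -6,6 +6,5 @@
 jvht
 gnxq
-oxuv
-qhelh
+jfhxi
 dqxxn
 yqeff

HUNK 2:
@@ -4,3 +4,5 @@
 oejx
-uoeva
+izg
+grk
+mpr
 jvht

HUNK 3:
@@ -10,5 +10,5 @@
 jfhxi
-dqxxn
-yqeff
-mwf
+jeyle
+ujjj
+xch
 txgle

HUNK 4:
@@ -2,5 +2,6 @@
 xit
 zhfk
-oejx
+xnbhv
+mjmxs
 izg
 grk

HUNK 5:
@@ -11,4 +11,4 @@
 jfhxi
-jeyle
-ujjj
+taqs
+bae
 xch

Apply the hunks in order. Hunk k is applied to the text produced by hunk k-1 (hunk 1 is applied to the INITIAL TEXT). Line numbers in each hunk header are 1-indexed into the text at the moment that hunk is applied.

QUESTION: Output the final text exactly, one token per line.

Answer: pyj
xit
zhfk
xnbhv
mjmxs
izg
grk
mpr
jvht
gnxq
jfhxi
taqs
bae
xch
txgle
ludsc

Derivation:
Hunk 1: at line 6 remove [oxuv,qhelh] add [jfhxi] -> 13 lines: pyj xit zhfk oejx uoeva jvht gnxq jfhxi dqxxn yqeff mwf txgle ludsc
Hunk 2: at line 4 remove [uoeva] add [izg,grk,mpr] -> 15 lines: pyj xit zhfk oejx izg grk mpr jvht gnxq jfhxi dqxxn yqeff mwf txgle ludsc
Hunk 3: at line 10 remove [dqxxn,yqeff,mwf] add [jeyle,ujjj,xch] -> 15 lines: pyj xit zhfk oejx izg grk mpr jvht gnxq jfhxi jeyle ujjj xch txgle ludsc
Hunk 4: at line 2 remove [oejx] add [xnbhv,mjmxs] -> 16 lines: pyj xit zhfk xnbhv mjmxs izg grk mpr jvht gnxq jfhxi jeyle ujjj xch txgle ludsc
Hunk 5: at line 11 remove [jeyle,ujjj] add [taqs,bae] -> 16 lines: pyj xit zhfk xnbhv mjmxs izg grk mpr jvht gnxq jfhxi taqs bae xch txgle ludsc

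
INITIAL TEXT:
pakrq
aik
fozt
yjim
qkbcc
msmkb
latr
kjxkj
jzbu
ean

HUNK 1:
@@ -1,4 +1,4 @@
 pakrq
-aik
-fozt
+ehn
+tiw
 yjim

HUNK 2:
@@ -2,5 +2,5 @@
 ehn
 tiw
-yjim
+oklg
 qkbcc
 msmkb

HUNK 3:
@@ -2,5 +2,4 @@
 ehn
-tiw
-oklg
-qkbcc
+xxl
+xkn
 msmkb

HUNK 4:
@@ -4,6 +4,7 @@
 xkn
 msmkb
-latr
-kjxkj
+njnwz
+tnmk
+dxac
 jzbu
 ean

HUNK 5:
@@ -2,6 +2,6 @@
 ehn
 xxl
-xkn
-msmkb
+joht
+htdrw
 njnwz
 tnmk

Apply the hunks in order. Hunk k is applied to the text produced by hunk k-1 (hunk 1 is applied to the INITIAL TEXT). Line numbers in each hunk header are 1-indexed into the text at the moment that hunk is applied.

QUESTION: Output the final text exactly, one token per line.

Hunk 1: at line 1 remove [aik,fozt] add [ehn,tiw] -> 10 lines: pakrq ehn tiw yjim qkbcc msmkb latr kjxkj jzbu ean
Hunk 2: at line 2 remove [yjim] add [oklg] -> 10 lines: pakrq ehn tiw oklg qkbcc msmkb latr kjxkj jzbu ean
Hunk 3: at line 2 remove [tiw,oklg,qkbcc] add [xxl,xkn] -> 9 lines: pakrq ehn xxl xkn msmkb latr kjxkj jzbu ean
Hunk 4: at line 4 remove [latr,kjxkj] add [njnwz,tnmk,dxac] -> 10 lines: pakrq ehn xxl xkn msmkb njnwz tnmk dxac jzbu ean
Hunk 5: at line 2 remove [xkn,msmkb] add [joht,htdrw] -> 10 lines: pakrq ehn xxl joht htdrw njnwz tnmk dxac jzbu ean

Answer: pakrq
ehn
xxl
joht
htdrw
njnwz
tnmk
dxac
jzbu
ean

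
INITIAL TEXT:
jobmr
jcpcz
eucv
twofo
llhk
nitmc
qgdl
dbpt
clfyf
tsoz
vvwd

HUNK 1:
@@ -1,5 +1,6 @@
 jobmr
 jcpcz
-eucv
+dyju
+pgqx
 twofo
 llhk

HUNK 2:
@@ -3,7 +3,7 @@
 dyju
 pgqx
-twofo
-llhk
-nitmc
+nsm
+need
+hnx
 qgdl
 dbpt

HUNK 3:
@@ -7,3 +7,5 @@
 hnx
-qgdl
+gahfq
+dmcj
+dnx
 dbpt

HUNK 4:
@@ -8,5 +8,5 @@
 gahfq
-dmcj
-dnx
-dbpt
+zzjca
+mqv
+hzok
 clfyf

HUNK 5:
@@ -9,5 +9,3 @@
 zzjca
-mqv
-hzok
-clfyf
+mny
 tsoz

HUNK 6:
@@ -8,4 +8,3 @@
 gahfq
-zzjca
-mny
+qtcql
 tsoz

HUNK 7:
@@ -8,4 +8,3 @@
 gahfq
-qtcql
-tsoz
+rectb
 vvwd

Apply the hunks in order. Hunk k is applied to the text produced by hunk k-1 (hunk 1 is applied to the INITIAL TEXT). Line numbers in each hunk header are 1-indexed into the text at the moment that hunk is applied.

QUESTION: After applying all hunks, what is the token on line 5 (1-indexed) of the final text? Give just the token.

Answer: nsm

Derivation:
Hunk 1: at line 1 remove [eucv] add [dyju,pgqx] -> 12 lines: jobmr jcpcz dyju pgqx twofo llhk nitmc qgdl dbpt clfyf tsoz vvwd
Hunk 2: at line 3 remove [twofo,llhk,nitmc] add [nsm,need,hnx] -> 12 lines: jobmr jcpcz dyju pgqx nsm need hnx qgdl dbpt clfyf tsoz vvwd
Hunk 3: at line 7 remove [qgdl] add [gahfq,dmcj,dnx] -> 14 lines: jobmr jcpcz dyju pgqx nsm need hnx gahfq dmcj dnx dbpt clfyf tsoz vvwd
Hunk 4: at line 8 remove [dmcj,dnx,dbpt] add [zzjca,mqv,hzok] -> 14 lines: jobmr jcpcz dyju pgqx nsm need hnx gahfq zzjca mqv hzok clfyf tsoz vvwd
Hunk 5: at line 9 remove [mqv,hzok,clfyf] add [mny] -> 12 lines: jobmr jcpcz dyju pgqx nsm need hnx gahfq zzjca mny tsoz vvwd
Hunk 6: at line 8 remove [zzjca,mny] add [qtcql] -> 11 lines: jobmr jcpcz dyju pgqx nsm need hnx gahfq qtcql tsoz vvwd
Hunk 7: at line 8 remove [qtcql,tsoz] add [rectb] -> 10 lines: jobmr jcpcz dyju pgqx nsm need hnx gahfq rectb vvwd
Final line 5: nsm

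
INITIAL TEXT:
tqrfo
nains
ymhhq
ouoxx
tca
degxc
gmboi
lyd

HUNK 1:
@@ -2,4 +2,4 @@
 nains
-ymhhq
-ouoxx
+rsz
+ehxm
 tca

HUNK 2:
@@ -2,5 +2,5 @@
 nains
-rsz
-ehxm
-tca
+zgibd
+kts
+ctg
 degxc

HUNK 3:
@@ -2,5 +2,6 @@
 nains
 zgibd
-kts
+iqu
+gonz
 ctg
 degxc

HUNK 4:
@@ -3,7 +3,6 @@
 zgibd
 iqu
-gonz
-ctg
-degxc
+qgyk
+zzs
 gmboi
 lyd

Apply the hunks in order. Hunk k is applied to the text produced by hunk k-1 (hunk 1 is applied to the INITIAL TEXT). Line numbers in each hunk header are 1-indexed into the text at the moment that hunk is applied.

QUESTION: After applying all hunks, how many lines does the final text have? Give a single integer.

Answer: 8

Derivation:
Hunk 1: at line 2 remove [ymhhq,ouoxx] add [rsz,ehxm] -> 8 lines: tqrfo nains rsz ehxm tca degxc gmboi lyd
Hunk 2: at line 2 remove [rsz,ehxm,tca] add [zgibd,kts,ctg] -> 8 lines: tqrfo nains zgibd kts ctg degxc gmboi lyd
Hunk 3: at line 2 remove [kts] add [iqu,gonz] -> 9 lines: tqrfo nains zgibd iqu gonz ctg degxc gmboi lyd
Hunk 4: at line 3 remove [gonz,ctg,degxc] add [qgyk,zzs] -> 8 lines: tqrfo nains zgibd iqu qgyk zzs gmboi lyd
Final line count: 8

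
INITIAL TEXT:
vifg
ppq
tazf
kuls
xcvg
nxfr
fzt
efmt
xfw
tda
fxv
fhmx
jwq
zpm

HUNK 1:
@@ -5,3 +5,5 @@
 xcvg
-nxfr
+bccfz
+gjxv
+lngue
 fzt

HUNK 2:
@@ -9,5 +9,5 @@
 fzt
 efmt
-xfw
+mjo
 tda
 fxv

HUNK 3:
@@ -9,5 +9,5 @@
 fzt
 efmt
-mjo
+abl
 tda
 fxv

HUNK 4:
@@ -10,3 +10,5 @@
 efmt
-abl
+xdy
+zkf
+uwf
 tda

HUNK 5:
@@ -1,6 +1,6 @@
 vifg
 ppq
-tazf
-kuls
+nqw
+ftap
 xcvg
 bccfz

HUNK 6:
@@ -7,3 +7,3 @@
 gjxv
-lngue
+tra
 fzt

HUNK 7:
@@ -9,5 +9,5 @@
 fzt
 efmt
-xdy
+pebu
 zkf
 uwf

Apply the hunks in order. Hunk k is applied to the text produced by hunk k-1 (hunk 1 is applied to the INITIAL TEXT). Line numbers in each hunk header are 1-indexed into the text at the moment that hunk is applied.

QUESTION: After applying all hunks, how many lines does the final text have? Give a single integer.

Hunk 1: at line 5 remove [nxfr] add [bccfz,gjxv,lngue] -> 16 lines: vifg ppq tazf kuls xcvg bccfz gjxv lngue fzt efmt xfw tda fxv fhmx jwq zpm
Hunk 2: at line 9 remove [xfw] add [mjo] -> 16 lines: vifg ppq tazf kuls xcvg bccfz gjxv lngue fzt efmt mjo tda fxv fhmx jwq zpm
Hunk 3: at line 9 remove [mjo] add [abl] -> 16 lines: vifg ppq tazf kuls xcvg bccfz gjxv lngue fzt efmt abl tda fxv fhmx jwq zpm
Hunk 4: at line 10 remove [abl] add [xdy,zkf,uwf] -> 18 lines: vifg ppq tazf kuls xcvg bccfz gjxv lngue fzt efmt xdy zkf uwf tda fxv fhmx jwq zpm
Hunk 5: at line 1 remove [tazf,kuls] add [nqw,ftap] -> 18 lines: vifg ppq nqw ftap xcvg bccfz gjxv lngue fzt efmt xdy zkf uwf tda fxv fhmx jwq zpm
Hunk 6: at line 7 remove [lngue] add [tra] -> 18 lines: vifg ppq nqw ftap xcvg bccfz gjxv tra fzt efmt xdy zkf uwf tda fxv fhmx jwq zpm
Hunk 7: at line 9 remove [xdy] add [pebu] -> 18 lines: vifg ppq nqw ftap xcvg bccfz gjxv tra fzt efmt pebu zkf uwf tda fxv fhmx jwq zpm
Final line count: 18

Answer: 18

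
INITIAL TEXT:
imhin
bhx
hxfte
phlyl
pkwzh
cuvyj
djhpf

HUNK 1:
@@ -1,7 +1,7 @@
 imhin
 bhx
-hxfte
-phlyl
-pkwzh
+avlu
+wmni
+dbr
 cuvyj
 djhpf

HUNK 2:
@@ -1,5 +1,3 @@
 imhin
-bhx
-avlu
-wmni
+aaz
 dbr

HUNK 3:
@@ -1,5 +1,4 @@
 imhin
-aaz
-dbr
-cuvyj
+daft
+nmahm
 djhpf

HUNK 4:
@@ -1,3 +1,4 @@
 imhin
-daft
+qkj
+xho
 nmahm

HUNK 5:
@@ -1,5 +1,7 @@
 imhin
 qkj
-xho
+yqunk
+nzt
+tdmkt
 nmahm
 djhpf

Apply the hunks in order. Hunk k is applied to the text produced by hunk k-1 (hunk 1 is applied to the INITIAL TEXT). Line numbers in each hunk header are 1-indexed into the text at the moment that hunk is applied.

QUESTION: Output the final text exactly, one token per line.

Hunk 1: at line 1 remove [hxfte,phlyl,pkwzh] add [avlu,wmni,dbr] -> 7 lines: imhin bhx avlu wmni dbr cuvyj djhpf
Hunk 2: at line 1 remove [bhx,avlu,wmni] add [aaz] -> 5 lines: imhin aaz dbr cuvyj djhpf
Hunk 3: at line 1 remove [aaz,dbr,cuvyj] add [daft,nmahm] -> 4 lines: imhin daft nmahm djhpf
Hunk 4: at line 1 remove [daft] add [qkj,xho] -> 5 lines: imhin qkj xho nmahm djhpf
Hunk 5: at line 1 remove [xho] add [yqunk,nzt,tdmkt] -> 7 lines: imhin qkj yqunk nzt tdmkt nmahm djhpf

Answer: imhin
qkj
yqunk
nzt
tdmkt
nmahm
djhpf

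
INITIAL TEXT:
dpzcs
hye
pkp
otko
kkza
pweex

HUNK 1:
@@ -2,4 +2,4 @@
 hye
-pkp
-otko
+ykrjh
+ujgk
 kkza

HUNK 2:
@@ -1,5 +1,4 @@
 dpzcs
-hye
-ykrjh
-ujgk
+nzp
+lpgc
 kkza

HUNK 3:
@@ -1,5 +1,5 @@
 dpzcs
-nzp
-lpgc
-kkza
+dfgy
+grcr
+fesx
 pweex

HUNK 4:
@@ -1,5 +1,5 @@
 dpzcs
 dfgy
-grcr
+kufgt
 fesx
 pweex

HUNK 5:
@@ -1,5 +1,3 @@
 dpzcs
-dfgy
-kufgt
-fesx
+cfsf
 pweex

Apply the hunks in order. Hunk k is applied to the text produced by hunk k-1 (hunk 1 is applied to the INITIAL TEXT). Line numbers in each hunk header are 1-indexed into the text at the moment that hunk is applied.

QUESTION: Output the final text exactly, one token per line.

Answer: dpzcs
cfsf
pweex

Derivation:
Hunk 1: at line 2 remove [pkp,otko] add [ykrjh,ujgk] -> 6 lines: dpzcs hye ykrjh ujgk kkza pweex
Hunk 2: at line 1 remove [hye,ykrjh,ujgk] add [nzp,lpgc] -> 5 lines: dpzcs nzp lpgc kkza pweex
Hunk 3: at line 1 remove [nzp,lpgc,kkza] add [dfgy,grcr,fesx] -> 5 lines: dpzcs dfgy grcr fesx pweex
Hunk 4: at line 1 remove [grcr] add [kufgt] -> 5 lines: dpzcs dfgy kufgt fesx pweex
Hunk 5: at line 1 remove [dfgy,kufgt,fesx] add [cfsf] -> 3 lines: dpzcs cfsf pweex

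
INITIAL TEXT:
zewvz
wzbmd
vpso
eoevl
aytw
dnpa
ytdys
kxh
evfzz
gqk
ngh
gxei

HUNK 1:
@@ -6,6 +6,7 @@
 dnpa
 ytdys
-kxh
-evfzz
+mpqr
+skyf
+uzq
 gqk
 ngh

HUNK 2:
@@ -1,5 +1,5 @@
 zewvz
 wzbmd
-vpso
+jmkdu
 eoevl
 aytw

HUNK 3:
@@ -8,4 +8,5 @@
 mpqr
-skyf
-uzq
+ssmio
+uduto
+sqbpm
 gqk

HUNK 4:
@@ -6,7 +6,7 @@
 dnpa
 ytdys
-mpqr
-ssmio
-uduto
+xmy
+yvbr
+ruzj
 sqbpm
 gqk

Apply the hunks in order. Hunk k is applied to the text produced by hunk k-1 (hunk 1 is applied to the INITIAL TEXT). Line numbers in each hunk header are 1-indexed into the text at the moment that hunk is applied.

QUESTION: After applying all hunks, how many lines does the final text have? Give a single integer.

Hunk 1: at line 6 remove [kxh,evfzz] add [mpqr,skyf,uzq] -> 13 lines: zewvz wzbmd vpso eoevl aytw dnpa ytdys mpqr skyf uzq gqk ngh gxei
Hunk 2: at line 1 remove [vpso] add [jmkdu] -> 13 lines: zewvz wzbmd jmkdu eoevl aytw dnpa ytdys mpqr skyf uzq gqk ngh gxei
Hunk 3: at line 8 remove [skyf,uzq] add [ssmio,uduto,sqbpm] -> 14 lines: zewvz wzbmd jmkdu eoevl aytw dnpa ytdys mpqr ssmio uduto sqbpm gqk ngh gxei
Hunk 4: at line 6 remove [mpqr,ssmio,uduto] add [xmy,yvbr,ruzj] -> 14 lines: zewvz wzbmd jmkdu eoevl aytw dnpa ytdys xmy yvbr ruzj sqbpm gqk ngh gxei
Final line count: 14

Answer: 14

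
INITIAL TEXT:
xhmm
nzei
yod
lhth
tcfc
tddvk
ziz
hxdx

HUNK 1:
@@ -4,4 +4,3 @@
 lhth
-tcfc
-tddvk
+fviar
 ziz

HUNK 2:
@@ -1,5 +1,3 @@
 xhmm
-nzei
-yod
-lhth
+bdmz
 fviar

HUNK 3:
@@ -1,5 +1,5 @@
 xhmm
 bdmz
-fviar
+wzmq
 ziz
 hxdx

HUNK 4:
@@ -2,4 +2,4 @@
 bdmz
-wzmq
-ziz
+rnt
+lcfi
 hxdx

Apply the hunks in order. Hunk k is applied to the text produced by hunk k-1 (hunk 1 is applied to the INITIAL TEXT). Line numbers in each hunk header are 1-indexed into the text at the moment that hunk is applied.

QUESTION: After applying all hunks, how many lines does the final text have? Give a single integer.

Answer: 5

Derivation:
Hunk 1: at line 4 remove [tcfc,tddvk] add [fviar] -> 7 lines: xhmm nzei yod lhth fviar ziz hxdx
Hunk 2: at line 1 remove [nzei,yod,lhth] add [bdmz] -> 5 lines: xhmm bdmz fviar ziz hxdx
Hunk 3: at line 1 remove [fviar] add [wzmq] -> 5 lines: xhmm bdmz wzmq ziz hxdx
Hunk 4: at line 2 remove [wzmq,ziz] add [rnt,lcfi] -> 5 lines: xhmm bdmz rnt lcfi hxdx
Final line count: 5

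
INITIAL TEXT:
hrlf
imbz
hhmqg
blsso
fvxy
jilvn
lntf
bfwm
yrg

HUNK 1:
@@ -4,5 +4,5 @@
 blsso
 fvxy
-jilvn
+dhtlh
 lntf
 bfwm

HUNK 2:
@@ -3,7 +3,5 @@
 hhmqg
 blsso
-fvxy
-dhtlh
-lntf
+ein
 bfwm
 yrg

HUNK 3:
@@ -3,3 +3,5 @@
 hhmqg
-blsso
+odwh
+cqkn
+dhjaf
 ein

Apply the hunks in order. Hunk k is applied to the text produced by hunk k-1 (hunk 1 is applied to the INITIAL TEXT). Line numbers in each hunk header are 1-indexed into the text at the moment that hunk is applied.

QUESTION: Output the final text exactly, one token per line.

Hunk 1: at line 4 remove [jilvn] add [dhtlh] -> 9 lines: hrlf imbz hhmqg blsso fvxy dhtlh lntf bfwm yrg
Hunk 2: at line 3 remove [fvxy,dhtlh,lntf] add [ein] -> 7 lines: hrlf imbz hhmqg blsso ein bfwm yrg
Hunk 3: at line 3 remove [blsso] add [odwh,cqkn,dhjaf] -> 9 lines: hrlf imbz hhmqg odwh cqkn dhjaf ein bfwm yrg

Answer: hrlf
imbz
hhmqg
odwh
cqkn
dhjaf
ein
bfwm
yrg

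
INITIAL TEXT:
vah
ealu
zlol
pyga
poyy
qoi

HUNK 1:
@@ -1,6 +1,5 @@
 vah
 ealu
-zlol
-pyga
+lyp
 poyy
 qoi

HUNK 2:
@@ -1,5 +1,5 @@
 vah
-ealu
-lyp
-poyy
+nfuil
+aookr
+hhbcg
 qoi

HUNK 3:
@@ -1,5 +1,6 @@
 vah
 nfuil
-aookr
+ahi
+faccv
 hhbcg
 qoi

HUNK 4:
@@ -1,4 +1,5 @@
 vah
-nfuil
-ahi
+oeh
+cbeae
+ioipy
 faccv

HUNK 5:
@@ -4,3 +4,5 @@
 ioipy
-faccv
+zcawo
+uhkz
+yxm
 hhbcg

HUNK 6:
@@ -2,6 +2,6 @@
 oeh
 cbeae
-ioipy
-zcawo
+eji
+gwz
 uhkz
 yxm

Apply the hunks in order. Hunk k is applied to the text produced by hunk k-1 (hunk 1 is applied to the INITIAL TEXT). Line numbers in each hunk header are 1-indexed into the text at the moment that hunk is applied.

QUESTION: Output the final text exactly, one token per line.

Hunk 1: at line 1 remove [zlol,pyga] add [lyp] -> 5 lines: vah ealu lyp poyy qoi
Hunk 2: at line 1 remove [ealu,lyp,poyy] add [nfuil,aookr,hhbcg] -> 5 lines: vah nfuil aookr hhbcg qoi
Hunk 3: at line 1 remove [aookr] add [ahi,faccv] -> 6 lines: vah nfuil ahi faccv hhbcg qoi
Hunk 4: at line 1 remove [nfuil,ahi] add [oeh,cbeae,ioipy] -> 7 lines: vah oeh cbeae ioipy faccv hhbcg qoi
Hunk 5: at line 4 remove [faccv] add [zcawo,uhkz,yxm] -> 9 lines: vah oeh cbeae ioipy zcawo uhkz yxm hhbcg qoi
Hunk 6: at line 2 remove [ioipy,zcawo] add [eji,gwz] -> 9 lines: vah oeh cbeae eji gwz uhkz yxm hhbcg qoi

Answer: vah
oeh
cbeae
eji
gwz
uhkz
yxm
hhbcg
qoi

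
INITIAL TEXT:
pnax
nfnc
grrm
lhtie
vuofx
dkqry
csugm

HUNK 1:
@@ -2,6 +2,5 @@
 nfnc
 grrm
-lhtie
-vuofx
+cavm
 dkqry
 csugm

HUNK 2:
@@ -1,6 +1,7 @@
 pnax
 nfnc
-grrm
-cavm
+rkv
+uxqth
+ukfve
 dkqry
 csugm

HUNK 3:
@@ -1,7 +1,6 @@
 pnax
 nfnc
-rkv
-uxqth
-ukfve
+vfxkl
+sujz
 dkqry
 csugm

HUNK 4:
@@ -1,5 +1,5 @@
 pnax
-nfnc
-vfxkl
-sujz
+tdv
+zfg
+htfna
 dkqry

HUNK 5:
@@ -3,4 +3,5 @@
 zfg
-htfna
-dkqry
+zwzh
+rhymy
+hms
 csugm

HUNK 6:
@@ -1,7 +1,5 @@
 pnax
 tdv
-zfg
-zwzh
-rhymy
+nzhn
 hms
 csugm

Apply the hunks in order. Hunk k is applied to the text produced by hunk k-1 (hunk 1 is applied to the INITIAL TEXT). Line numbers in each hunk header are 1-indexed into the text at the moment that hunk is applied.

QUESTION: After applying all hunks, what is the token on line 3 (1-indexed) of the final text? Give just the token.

Hunk 1: at line 2 remove [lhtie,vuofx] add [cavm] -> 6 lines: pnax nfnc grrm cavm dkqry csugm
Hunk 2: at line 1 remove [grrm,cavm] add [rkv,uxqth,ukfve] -> 7 lines: pnax nfnc rkv uxqth ukfve dkqry csugm
Hunk 3: at line 1 remove [rkv,uxqth,ukfve] add [vfxkl,sujz] -> 6 lines: pnax nfnc vfxkl sujz dkqry csugm
Hunk 4: at line 1 remove [nfnc,vfxkl,sujz] add [tdv,zfg,htfna] -> 6 lines: pnax tdv zfg htfna dkqry csugm
Hunk 5: at line 3 remove [htfna,dkqry] add [zwzh,rhymy,hms] -> 7 lines: pnax tdv zfg zwzh rhymy hms csugm
Hunk 6: at line 1 remove [zfg,zwzh,rhymy] add [nzhn] -> 5 lines: pnax tdv nzhn hms csugm
Final line 3: nzhn

Answer: nzhn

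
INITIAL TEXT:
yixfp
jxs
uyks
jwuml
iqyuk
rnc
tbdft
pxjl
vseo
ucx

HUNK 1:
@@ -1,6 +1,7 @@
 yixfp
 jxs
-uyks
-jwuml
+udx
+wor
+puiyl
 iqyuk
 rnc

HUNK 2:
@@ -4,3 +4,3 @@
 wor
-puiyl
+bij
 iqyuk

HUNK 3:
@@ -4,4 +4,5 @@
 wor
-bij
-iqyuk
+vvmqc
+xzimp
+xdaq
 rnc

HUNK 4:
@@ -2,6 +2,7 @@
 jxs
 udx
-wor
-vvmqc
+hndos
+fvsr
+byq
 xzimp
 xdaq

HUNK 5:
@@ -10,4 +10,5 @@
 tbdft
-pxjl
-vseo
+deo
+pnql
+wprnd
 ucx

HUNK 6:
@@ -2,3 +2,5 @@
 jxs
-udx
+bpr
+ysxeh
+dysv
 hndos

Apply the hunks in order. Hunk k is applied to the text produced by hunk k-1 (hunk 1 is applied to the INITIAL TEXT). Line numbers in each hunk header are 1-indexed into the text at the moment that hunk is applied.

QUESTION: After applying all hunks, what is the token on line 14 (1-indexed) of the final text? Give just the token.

Hunk 1: at line 1 remove [uyks,jwuml] add [udx,wor,puiyl] -> 11 lines: yixfp jxs udx wor puiyl iqyuk rnc tbdft pxjl vseo ucx
Hunk 2: at line 4 remove [puiyl] add [bij] -> 11 lines: yixfp jxs udx wor bij iqyuk rnc tbdft pxjl vseo ucx
Hunk 3: at line 4 remove [bij,iqyuk] add [vvmqc,xzimp,xdaq] -> 12 lines: yixfp jxs udx wor vvmqc xzimp xdaq rnc tbdft pxjl vseo ucx
Hunk 4: at line 2 remove [wor,vvmqc] add [hndos,fvsr,byq] -> 13 lines: yixfp jxs udx hndos fvsr byq xzimp xdaq rnc tbdft pxjl vseo ucx
Hunk 5: at line 10 remove [pxjl,vseo] add [deo,pnql,wprnd] -> 14 lines: yixfp jxs udx hndos fvsr byq xzimp xdaq rnc tbdft deo pnql wprnd ucx
Hunk 6: at line 2 remove [udx] add [bpr,ysxeh,dysv] -> 16 lines: yixfp jxs bpr ysxeh dysv hndos fvsr byq xzimp xdaq rnc tbdft deo pnql wprnd ucx
Final line 14: pnql

Answer: pnql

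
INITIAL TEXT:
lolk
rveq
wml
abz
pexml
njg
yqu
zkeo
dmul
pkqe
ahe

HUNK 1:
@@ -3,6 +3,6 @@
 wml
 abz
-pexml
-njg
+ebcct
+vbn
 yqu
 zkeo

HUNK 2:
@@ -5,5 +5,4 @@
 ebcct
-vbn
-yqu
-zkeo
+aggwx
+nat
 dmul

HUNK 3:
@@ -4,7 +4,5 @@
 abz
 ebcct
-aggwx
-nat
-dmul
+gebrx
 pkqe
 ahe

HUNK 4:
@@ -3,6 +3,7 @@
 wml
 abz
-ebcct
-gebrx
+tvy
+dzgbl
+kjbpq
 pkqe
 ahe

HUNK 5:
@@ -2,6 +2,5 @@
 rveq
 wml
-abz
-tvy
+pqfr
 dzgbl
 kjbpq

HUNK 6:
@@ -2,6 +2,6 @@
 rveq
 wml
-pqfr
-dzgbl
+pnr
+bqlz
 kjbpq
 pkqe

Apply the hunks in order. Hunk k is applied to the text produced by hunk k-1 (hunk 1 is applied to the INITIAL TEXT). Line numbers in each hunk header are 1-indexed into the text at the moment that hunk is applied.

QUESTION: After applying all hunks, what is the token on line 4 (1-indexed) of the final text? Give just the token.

Hunk 1: at line 3 remove [pexml,njg] add [ebcct,vbn] -> 11 lines: lolk rveq wml abz ebcct vbn yqu zkeo dmul pkqe ahe
Hunk 2: at line 5 remove [vbn,yqu,zkeo] add [aggwx,nat] -> 10 lines: lolk rveq wml abz ebcct aggwx nat dmul pkqe ahe
Hunk 3: at line 4 remove [aggwx,nat,dmul] add [gebrx] -> 8 lines: lolk rveq wml abz ebcct gebrx pkqe ahe
Hunk 4: at line 3 remove [ebcct,gebrx] add [tvy,dzgbl,kjbpq] -> 9 lines: lolk rveq wml abz tvy dzgbl kjbpq pkqe ahe
Hunk 5: at line 2 remove [abz,tvy] add [pqfr] -> 8 lines: lolk rveq wml pqfr dzgbl kjbpq pkqe ahe
Hunk 6: at line 2 remove [pqfr,dzgbl] add [pnr,bqlz] -> 8 lines: lolk rveq wml pnr bqlz kjbpq pkqe ahe
Final line 4: pnr

Answer: pnr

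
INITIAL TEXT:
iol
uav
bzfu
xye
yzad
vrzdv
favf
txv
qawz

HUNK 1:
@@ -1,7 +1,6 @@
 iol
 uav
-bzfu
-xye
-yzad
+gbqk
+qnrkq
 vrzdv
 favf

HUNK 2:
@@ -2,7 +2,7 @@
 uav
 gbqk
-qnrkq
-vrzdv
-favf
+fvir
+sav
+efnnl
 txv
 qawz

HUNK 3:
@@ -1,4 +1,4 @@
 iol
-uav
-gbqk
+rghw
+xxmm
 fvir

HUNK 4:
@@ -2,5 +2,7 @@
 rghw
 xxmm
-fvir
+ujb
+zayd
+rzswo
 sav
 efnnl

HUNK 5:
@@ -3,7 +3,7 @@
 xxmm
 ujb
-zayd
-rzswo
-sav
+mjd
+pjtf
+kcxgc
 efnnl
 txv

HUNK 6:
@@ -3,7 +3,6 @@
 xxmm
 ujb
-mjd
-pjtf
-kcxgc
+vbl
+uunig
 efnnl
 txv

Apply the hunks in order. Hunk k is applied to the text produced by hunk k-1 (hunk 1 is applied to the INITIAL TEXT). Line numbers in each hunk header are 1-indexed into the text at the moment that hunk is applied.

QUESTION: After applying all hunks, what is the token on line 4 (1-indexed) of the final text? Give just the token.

Hunk 1: at line 1 remove [bzfu,xye,yzad] add [gbqk,qnrkq] -> 8 lines: iol uav gbqk qnrkq vrzdv favf txv qawz
Hunk 2: at line 2 remove [qnrkq,vrzdv,favf] add [fvir,sav,efnnl] -> 8 lines: iol uav gbqk fvir sav efnnl txv qawz
Hunk 3: at line 1 remove [uav,gbqk] add [rghw,xxmm] -> 8 lines: iol rghw xxmm fvir sav efnnl txv qawz
Hunk 4: at line 2 remove [fvir] add [ujb,zayd,rzswo] -> 10 lines: iol rghw xxmm ujb zayd rzswo sav efnnl txv qawz
Hunk 5: at line 3 remove [zayd,rzswo,sav] add [mjd,pjtf,kcxgc] -> 10 lines: iol rghw xxmm ujb mjd pjtf kcxgc efnnl txv qawz
Hunk 6: at line 3 remove [mjd,pjtf,kcxgc] add [vbl,uunig] -> 9 lines: iol rghw xxmm ujb vbl uunig efnnl txv qawz
Final line 4: ujb

Answer: ujb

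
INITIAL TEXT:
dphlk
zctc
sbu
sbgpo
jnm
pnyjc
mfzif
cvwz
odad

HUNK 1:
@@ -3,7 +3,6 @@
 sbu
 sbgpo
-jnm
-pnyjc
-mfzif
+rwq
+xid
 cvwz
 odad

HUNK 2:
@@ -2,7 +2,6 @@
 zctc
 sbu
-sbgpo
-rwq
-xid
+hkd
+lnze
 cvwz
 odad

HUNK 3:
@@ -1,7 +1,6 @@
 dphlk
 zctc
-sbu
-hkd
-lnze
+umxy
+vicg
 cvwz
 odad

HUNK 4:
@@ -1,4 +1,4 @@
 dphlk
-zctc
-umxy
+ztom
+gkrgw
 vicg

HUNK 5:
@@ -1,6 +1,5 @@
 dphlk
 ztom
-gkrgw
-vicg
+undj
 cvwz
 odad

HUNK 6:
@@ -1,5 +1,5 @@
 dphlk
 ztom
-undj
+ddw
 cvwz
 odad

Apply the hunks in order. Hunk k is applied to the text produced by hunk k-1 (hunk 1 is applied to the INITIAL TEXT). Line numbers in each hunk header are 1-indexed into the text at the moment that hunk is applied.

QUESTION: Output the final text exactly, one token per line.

Answer: dphlk
ztom
ddw
cvwz
odad

Derivation:
Hunk 1: at line 3 remove [jnm,pnyjc,mfzif] add [rwq,xid] -> 8 lines: dphlk zctc sbu sbgpo rwq xid cvwz odad
Hunk 2: at line 2 remove [sbgpo,rwq,xid] add [hkd,lnze] -> 7 lines: dphlk zctc sbu hkd lnze cvwz odad
Hunk 3: at line 1 remove [sbu,hkd,lnze] add [umxy,vicg] -> 6 lines: dphlk zctc umxy vicg cvwz odad
Hunk 4: at line 1 remove [zctc,umxy] add [ztom,gkrgw] -> 6 lines: dphlk ztom gkrgw vicg cvwz odad
Hunk 5: at line 1 remove [gkrgw,vicg] add [undj] -> 5 lines: dphlk ztom undj cvwz odad
Hunk 6: at line 1 remove [undj] add [ddw] -> 5 lines: dphlk ztom ddw cvwz odad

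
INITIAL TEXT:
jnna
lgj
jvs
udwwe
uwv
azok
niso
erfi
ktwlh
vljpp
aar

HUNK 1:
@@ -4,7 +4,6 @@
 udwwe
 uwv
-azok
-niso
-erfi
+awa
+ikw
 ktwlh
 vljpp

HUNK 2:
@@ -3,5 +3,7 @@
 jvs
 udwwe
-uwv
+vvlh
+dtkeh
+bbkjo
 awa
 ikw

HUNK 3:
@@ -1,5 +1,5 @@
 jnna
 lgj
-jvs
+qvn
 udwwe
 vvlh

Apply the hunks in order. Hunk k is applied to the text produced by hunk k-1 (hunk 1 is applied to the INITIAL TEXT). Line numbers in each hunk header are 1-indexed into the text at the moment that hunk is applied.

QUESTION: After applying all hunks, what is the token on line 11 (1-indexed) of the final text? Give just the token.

Hunk 1: at line 4 remove [azok,niso,erfi] add [awa,ikw] -> 10 lines: jnna lgj jvs udwwe uwv awa ikw ktwlh vljpp aar
Hunk 2: at line 3 remove [uwv] add [vvlh,dtkeh,bbkjo] -> 12 lines: jnna lgj jvs udwwe vvlh dtkeh bbkjo awa ikw ktwlh vljpp aar
Hunk 3: at line 1 remove [jvs] add [qvn] -> 12 lines: jnna lgj qvn udwwe vvlh dtkeh bbkjo awa ikw ktwlh vljpp aar
Final line 11: vljpp

Answer: vljpp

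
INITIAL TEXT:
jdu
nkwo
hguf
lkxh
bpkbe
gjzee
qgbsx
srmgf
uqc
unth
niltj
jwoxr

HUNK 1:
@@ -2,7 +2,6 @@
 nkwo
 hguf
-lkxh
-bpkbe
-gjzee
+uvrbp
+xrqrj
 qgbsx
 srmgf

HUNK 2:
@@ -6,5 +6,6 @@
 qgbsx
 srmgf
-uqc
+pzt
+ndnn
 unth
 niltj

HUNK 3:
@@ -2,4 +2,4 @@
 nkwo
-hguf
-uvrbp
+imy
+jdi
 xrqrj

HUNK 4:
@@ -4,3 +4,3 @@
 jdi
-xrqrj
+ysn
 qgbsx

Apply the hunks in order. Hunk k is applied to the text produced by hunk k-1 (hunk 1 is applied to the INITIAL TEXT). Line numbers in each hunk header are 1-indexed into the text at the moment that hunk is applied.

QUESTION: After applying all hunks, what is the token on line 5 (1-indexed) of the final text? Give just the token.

Answer: ysn

Derivation:
Hunk 1: at line 2 remove [lkxh,bpkbe,gjzee] add [uvrbp,xrqrj] -> 11 lines: jdu nkwo hguf uvrbp xrqrj qgbsx srmgf uqc unth niltj jwoxr
Hunk 2: at line 6 remove [uqc] add [pzt,ndnn] -> 12 lines: jdu nkwo hguf uvrbp xrqrj qgbsx srmgf pzt ndnn unth niltj jwoxr
Hunk 3: at line 2 remove [hguf,uvrbp] add [imy,jdi] -> 12 lines: jdu nkwo imy jdi xrqrj qgbsx srmgf pzt ndnn unth niltj jwoxr
Hunk 4: at line 4 remove [xrqrj] add [ysn] -> 12 lines: jdu nkwo imy jdi ysn qgbsx srmgf pzt ndnn unth niltj jwoxr
Final line 5: ysn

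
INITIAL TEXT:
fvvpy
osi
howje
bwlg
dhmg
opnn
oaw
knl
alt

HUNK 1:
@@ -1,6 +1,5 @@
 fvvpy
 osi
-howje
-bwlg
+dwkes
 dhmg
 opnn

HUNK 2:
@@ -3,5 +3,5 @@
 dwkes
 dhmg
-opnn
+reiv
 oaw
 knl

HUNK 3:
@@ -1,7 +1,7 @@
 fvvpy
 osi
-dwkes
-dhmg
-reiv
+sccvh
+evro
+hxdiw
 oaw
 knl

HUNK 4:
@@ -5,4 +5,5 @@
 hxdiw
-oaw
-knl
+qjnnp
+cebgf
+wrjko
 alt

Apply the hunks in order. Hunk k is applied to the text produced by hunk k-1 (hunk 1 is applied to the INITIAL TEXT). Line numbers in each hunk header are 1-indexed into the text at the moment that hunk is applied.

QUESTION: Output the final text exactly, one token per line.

Hunk 1: at line 1 remove [howje,bwlg] add [dwkes] -> 8 lines: fvvpy osi dwkes dhmg opnn oaw knl alt
Hunk 2: at line 3 remove [opnn] add [reiv] -> 8 lines: fvvpy osi dwkes dhmg reiv oaw knl alt
Hunk 3: at line 1 remove [dwkes,dhmg,reiv] add [sccvh,evro,hxdiw] -> 8 lines: fvvpy osi sccvh evro hxdiw oaw knl alt
Hunk 4: at line 5 remove [oaw,knl] add [qjnnp,cebgf,wrjko] -> 9 lines: fvvpy osi sccvh evro hxdiw qjnnp cebgf wrjko alt

Answer: fvvpy
osi
sccvh
evro
hxdiw
qjnnp
cebgf
wrjko
alt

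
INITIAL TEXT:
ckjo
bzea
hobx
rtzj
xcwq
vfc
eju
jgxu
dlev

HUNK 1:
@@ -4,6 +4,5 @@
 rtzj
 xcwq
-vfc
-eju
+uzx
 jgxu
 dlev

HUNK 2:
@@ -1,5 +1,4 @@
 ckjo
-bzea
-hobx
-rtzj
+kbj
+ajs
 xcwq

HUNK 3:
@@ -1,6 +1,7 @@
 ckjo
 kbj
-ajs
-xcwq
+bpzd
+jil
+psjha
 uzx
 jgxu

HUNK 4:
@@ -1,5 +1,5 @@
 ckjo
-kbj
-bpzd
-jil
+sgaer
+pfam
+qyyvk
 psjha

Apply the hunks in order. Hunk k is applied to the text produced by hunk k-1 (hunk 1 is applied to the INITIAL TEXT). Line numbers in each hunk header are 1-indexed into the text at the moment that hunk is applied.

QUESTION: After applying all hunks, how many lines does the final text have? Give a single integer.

Answer: 8

Derivation:
Hunk 1: at line 4 remove [vfc,eju] add [uzx] -> 8 lines: ckjo bzea hobx rtzj xcwq uzx jgxu dlev
Hunk 2: at line 1 remove [bzea,hobx,rtzj] add [kbj,ajs] -> 7 lines: ckjo kbj ajs xcwq uzx jgxu dlev
Hunk 3: at line 1 remove [ajs,xcwq] add [bpzd,jil,psjha] -> 8 lines: ckjo kbj bpzd jil psjha uzx jgxu dlev
Hunk 4: at line 1 remove [kbj,bpzd,jil] add [sgaer,pfam,qyyvk] -> 8 lines: ckjo sgaer pfam qyyvk psjha uzx jgxu dlev
Final line count: 8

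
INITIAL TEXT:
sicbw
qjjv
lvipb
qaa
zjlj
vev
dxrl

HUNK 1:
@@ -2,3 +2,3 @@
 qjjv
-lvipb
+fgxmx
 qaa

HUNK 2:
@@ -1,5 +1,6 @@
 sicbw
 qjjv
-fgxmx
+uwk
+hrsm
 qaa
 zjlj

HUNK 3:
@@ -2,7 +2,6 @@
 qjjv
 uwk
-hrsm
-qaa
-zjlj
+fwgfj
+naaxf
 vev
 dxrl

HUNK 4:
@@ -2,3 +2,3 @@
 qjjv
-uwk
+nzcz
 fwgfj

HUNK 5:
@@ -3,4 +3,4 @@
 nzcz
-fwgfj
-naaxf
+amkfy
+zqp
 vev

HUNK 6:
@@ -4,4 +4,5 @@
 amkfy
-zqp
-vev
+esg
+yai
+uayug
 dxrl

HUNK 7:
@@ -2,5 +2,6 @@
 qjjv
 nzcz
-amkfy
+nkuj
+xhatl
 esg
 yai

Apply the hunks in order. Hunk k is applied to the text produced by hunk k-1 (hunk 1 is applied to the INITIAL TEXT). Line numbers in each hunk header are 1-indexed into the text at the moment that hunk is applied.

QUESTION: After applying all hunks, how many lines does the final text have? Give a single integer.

Answer: 9

Derivation:
Hunk 1: at line 2 remove [lvipb] add [fgxmx] -> 7 lines: sicbw qjjv fgxmx qaa zjlj vev dxrl
Hunk 2: at line 1 remove [fgxmx] add [uwk,hrsm] -> 8 lines: sicbw qjjv uwk hrsm qaa zjlj vev dxrl
Hunk 3: at line 2 remove [hrsm,qaa,zjlj] add [fwgfj,naaxf] -> 7 lines: sicbw qjjv uwk fwgfj naaxf vev dxrl
Hunk 4: at line 2 remove [uwk] add [nzcz] -> 7 lines: sicbw qjjv nzcz fwgfj naaxf vev dxrl
Hunk 5: at line 3 remove [fwgfj,naaxf] add [amkfy,zqp] -> 7 lines: sicbw qjjv nzcz amkfy zqp vev dxrl
Hunk 6: at line 4 remove [zqp,vev] add [esg,yai,uayug] -> 8 lines: sicbw qjjv nzcz amkfy esg yai uayug dxrl
Hunk 7: at line 2 remove [amkfy] add [nkuj,xhatl] -> 9 lines: sicbw qjjv nzcz nkuj xhatl esg yai uayug dxrl
Final line count: 9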